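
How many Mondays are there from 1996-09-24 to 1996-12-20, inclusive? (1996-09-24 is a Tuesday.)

1996-09-24 is a Tuesday; the first Monday on or after it is 1996-09-30 (6 days later).
From 1996-09-30 to 1996-12-20: 0 + 31 + 30 + 20 = 81 days (rest of September, October, November, December).
81 ÷ 7 = 11 full weeks with remainder 4, so 11 more Mondays after the first → 12.

12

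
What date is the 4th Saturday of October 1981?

October 1981 begins on a Thursday, so the first Saturday is October 3 (2 days later).
The 4th Saturday is 3 weeks later: 3 + 21 = 24.

24 October 1981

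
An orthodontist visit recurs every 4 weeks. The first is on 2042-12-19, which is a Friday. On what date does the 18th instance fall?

2044-04-08

The 18th occurrence is 17 intervals after the first: 17 × 28 = 476 days after 2042-12-19.
December has 31 days — 12 days to the end of December leaves 464.
2043 has 365 days (99 left).
January has 31 days (68 left).
February has 29 days (39 left).
March has 31 days (8 left).
8 days into April → 2044-04-08.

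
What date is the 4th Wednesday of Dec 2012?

Dec 2012 begins on a Saturday, so the first Wednesday is Dec 5 (4 days later).
The 4th Wednesday is 3 weeks later: 5 + 21 = 26.

Dec 26, 2012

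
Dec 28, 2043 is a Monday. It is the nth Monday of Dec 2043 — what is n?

4th

Day 28 falls in week ⌈28/7⌉ of the month.
Days 1–7 hold the 1st Monday, 8–14 the 2nd, 15–21 the 3rd, 22–28 the 4th, 29–31 the 5th.
28 is in the range for the 4th.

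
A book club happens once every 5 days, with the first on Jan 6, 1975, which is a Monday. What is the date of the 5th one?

The 5th occurrence is 4 intervals after the first: 4 × 5 = 20 days after Jan 6, 1975.
20 days later is Jan 26, 1975.

Jan 26, 1975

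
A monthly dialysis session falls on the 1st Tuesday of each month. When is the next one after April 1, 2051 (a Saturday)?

April 4, 2051

April 2051 starts on a Saturday, so its 1st Tuesday is April 4, 2051 (3 days in).
April 4, 2051 is after April 1, 2051, so that is the next one.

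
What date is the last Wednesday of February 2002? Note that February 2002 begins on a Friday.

February 2002 begins on a Friday, so the first Wednesday is February 6 (5 days later).
February 2002 has 28 days. Adding weeks: 6, 13, 20, 27 — the last one ≤ 28 is the 27th.

2002-02-27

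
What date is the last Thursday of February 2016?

2016-02-25

The first Thursday of February 2016 is February 4.
February 2016 has 29 days. Adding weeks: 4, 11, 18, 25 — the last one ≤ 29 is the 25th.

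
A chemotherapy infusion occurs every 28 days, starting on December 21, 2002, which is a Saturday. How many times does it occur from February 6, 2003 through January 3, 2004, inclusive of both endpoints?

Occurrences land 28·i days after December 21, 2002 for i = 0, 1, 2, …
February 6, 2003 is 47 days after the start; 47 ÷ 28 = 1 remainder 19; since the remainder is 19, round up to i = 2. First occurrence in the window: #3 on February 15, 2003 (2×28 = 56 days in).
January 3, 2004 is 378 days after the start; 378 ÷ 28 = 13 remainder 14. Last occurrence in the window: #14 on December 20, 2003.
Occurrences #3 through #14: 12 in total.

12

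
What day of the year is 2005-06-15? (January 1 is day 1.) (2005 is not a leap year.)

166

Days in months before June: 31 + 28 + 31 + 30 + 31 = 151.
Plus 15 days into June → day 166.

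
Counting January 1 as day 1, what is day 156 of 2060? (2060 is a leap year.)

Jun 4, 2060

Jan has 31 days (156 − 31 = 125 remain).
Feb has 29 days (125 − 29 = 96 remain).
Mar has 31 days (96 − 31 = 65 remain).
Apr has 30 days (65 − 30 = 35 remain).
May has 31 days (35 − 31 = 4 remain).
4 into Jun → Jun 4.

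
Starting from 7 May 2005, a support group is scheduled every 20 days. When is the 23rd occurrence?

The 23rd occurrence is 22 intervals after the first: 22 × 20 = 440 days after 7 May 2005.
May has 31 days — 24 days to the end of May leaves 416.
From end of May to end of 2005 is 214 days (202 left).
January has 31 days (171 left).
February has 28 days (143 left).
March has 31 days (112 left).
April has 30 days (82 left).
May has 31 days (51 left).
June has 30 days (21 left).
21 days into July → 21 July 2006.

21 July 2006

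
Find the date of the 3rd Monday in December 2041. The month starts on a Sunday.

2041-12-16

December 2041 begins on a Sunday, so the first Monday is December 2 (1 day later).
The 3rd Monday is 2 weeks later: 2 + 14 = 16.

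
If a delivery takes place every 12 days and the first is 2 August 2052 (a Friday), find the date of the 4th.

The 4th occurrence is 3 intervals after the first: 3 × 12 = 36 days after 2 August 2052.
August has 31 days — 29 days to the end of August leaves 7.
7 days into September → 7 September 2052.

7 September 2052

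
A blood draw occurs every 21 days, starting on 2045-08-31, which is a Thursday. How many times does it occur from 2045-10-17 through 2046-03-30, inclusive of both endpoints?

Occurrences land 21·i days after 2045-08-31 for i = 0, 1, 2, …
2045-10-17 is 47 days after the start; 47 ÷ 21 = 2 remainder 5; since the remainder is 5, round up to i = 3. First occurrence in the window: #4 on 2045-11-02 (3×21 = 63 days in).
2046-03-30 is 211 days after the start; 211 ÷ 21 = 10 remainder 1. Last occurrence in the window: #11 on 2046-03-29.
Occurrences #4 through #11: 8 in total.

8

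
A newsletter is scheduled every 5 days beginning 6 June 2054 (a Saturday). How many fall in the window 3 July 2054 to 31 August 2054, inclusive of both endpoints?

Occurrences land 5·i days after 6 June 2054 for i = 0, 1, 2, …
3 July 2054 is 27 days after the start; 27 ÷ 5 = 5 remainder 2; since the remainder is 2, round up to i = 6. First occurrence in the window: #7 on 6 July 2054 (6×5 = 30 days in).
31 August 2054 is 86 days after the start; 86 ÷ 5 = 17 remainder 1. Last occurrence in the window: #18 on 30 August 2054.
Occurrences #7 through #18: 12 in total.

12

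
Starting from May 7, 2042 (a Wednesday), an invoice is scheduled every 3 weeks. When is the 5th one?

The 5th occurrence is 4 intervals after the first: 4 × 21 = 84 days after May 7, 2042.
May has 31 days — 24 days to the end of May leaves 60.
Jun has 30 days (30 left).
30 days into Jul → Jul 30, 2042.

Jul 30, 2042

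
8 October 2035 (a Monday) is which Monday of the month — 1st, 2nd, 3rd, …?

Day 8 falls in week ⌈8/7⌉ of the month.
Days 1–7 hold the 1st Monday, 8–14 the 2nd, 15–21 the 3rd, 22–28 the 4th, 29–31 the 5th.
8 is in the range for the 2nd.

2nd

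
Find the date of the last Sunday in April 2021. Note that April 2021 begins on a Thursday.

2021-04-25

April 2021 begins on a Thursday, so the first Sunday is April 4 (3 days later).
April 2021 has 30 days. Adding weeks: 4, 11, 18, 25 — the last one ≤ 30 is the 25th.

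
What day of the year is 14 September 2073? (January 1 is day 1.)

Days in months before September: 31 + 28 + 31 + 30 + 31 + 30 + 31 + 31 = 243.
Plus 14 days into September → day 257.

257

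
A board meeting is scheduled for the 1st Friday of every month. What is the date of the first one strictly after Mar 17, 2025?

Apr 4, 2025

Mar 2025 starts on a Saturday, so its 1st Friday is Mar 7, 2025 (6 days in).
That is not after Mar 17, 2025, so look at Apr 2025.
Apr 2025 starts on a Tuesday, so its 1st Friday is Apr 4, 2025 (3 days in).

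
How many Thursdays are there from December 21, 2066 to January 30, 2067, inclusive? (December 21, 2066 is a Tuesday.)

6

December 21, 2066 is a Tuesday; the first Thursday on or after it is December 23, 2066 (2 days later).
From December 23, 2066 to January 30, 2067: 8 + 30 = 38 days (rest of December, January).
38 ÷ 7 = 5 full weeks with remainder 3, so 5 more Thursdays after the first → 6.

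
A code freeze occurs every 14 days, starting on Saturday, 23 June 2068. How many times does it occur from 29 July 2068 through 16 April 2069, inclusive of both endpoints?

19

Occurrences land 14·i days after 23 June 2068 for i = 0, 1, 2, …
29 July 2068 is 36 days after the start; 36 ÷ 14 = 2 remainder 8; since the remainder is 8, round up to i = 3. First occurrence in the window: #4 on 4 August 2068 (3×14 = 42 days in).
16 April 2069 is 297 days after the start; 297 ÷ 14 = 21 remainder 3. Last occurrence in the window: #22 on 13 April 2069.
Occurrences #4 through #22: 19 in total.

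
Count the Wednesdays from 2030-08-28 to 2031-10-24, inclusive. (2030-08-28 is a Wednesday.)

2030-08-28 is a Wednesday; the first Wednesday on or after it is 2030-08-28.
From 2030-08-28 to 2031-10-24: 125 + 297 = 422 days (rest of 2030, to 2031-10-24 in 2031).
422 ÷ 7 = 60 full weeks with remainder 2, so 60 more Wednesdays after the first → 61.

61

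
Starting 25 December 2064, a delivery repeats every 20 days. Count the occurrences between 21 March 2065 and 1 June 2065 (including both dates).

3

Occurrences land 20·i days after 25 December 2064 for i = 0, 1, 2, …
21 March 2065 is 86 days after the start; 86 ÷ 20 = 4 remainder 6; since the remainder is 6, round up to i = 5. First occurrence in the window: #6 on 4 April 2065 (5×20 = 100 days in).
1 June 2065 is 158 days after the start; 158 ÷ 20 = 7 remainder 18. Last occurrence in the window: #8 on 14 May 2065.
Occurrences #6 through #8: 3 in total.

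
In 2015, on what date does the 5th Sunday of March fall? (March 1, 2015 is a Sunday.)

29 March 2015

March 2015 begins on a Sunday, so the first Sunday is March 1.
The 5th Sunday is 4 weeks later: 1 + 28 = 29.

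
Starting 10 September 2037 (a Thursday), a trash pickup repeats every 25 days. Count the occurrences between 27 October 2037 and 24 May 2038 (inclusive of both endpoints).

Occurrences land 25·i days after 10 September 2037 for i = 0, 1, 2, …
27 October 2037 is 47 days after the start; 47 ÷ 25 = 1 remainder 22; since the remainder is 22, round up to i = 2. First occurrence in the window: #3 on 30 October 2037 (2×25 = 50 days in).
24 May 2038 is 256 days after the start; 256 ÷ 25 = 10 remainder 6. Last occurrence in the window: #11 on 18 May 2038.
Occurrences #3 through #11: 9 in total.

9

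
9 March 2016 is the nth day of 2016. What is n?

69

Days in months before March: 31 + 29 = 60.
Plus 9 days into March → day 69.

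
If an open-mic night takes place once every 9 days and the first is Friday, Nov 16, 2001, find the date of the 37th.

Oct 6, 2002

The 37th occurrence is 36 intervals after the first: 36 × 9 = 324 days after Nov 16, 2001.
Nov has 30 days — 14 days to the end of Nov leaves 310.
Dec has 31 days (279 left).
Jan has 31 days (248 left).
Feb has 28 days (220 left).
Mar has 31 days (189 left).
Apr has 30 days (159 left).
May has 31 days (128 left).
Jun has 30 days (98 left).
Jul has 31 days (67 left).
Aug has 31 days (36 left).
Sep has 30 days (6 left).
6 days into Oct → Oct 6, 2002.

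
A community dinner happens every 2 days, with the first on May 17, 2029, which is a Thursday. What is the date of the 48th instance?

The 48th occurrence is 47 intervals after the first: 47 × 2 = 94 days after May 17, 2029.
May has 31 days — 14 days to the end of May leaves 80.
June has 30 days (50 left).
July has 31 days (19 left).
19 days into August → August 19, 2029.

August 19, 2029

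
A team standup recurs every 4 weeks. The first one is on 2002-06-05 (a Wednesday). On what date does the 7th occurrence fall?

2002-11-20

The 7th occurrence is 6 intervals after the first: 6 × 28 = 168 days after 2002-06-05.
June has 30 days — 25 days to the end of June leaves 143.
July has 31 days (112 left).
August has 31 days (81 left).
September has 30 days (51 left).
October has 31 days (20 left).
20 days into November → 2002-11-20.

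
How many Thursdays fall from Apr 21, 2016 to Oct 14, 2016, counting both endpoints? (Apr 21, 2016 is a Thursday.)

26

Apr 21, 2016 is a Thursday; the first Thursday on or after it is Apr 21, 2016.
From Apr 21, 2016 to Oct 14, 2016: 9 + 31 + 30 + 31 + 31 + 30 + 14 = 176 days (rest of Apr, May, Jun, Jul, Aug, Sep, Oct).
176 ÷ 7 = 25 full weeks with remainder 1, so 25 more Thursdays after the first → 26.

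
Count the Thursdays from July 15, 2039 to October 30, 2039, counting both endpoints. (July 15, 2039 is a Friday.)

15

July 15, 2039 is a Friday; the first Thursday on or after it is July 21, 2039 (6 days later).
From July 21, 2039 to October 30, 2039: 10 + 31 + 30 + 30 = 101 days (rest of July, August, September, October).
101 ÷ 7 = 14 full weeks with remainder 3, so 14 more Thursdays after the first → 15.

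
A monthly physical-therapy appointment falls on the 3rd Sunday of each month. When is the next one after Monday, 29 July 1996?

July 1996 starts on a Monday; its first Sunday is the 7th, so the 3rd Sunday is the 21st — 21 July 1996.
That is not after 29 July 1996, so look at August 1996.
August 1996 starts on a Thursday; its first Sunday is the 4th, so the 3rd Sunday is the 18th — 18 August 1996.

18 August 1996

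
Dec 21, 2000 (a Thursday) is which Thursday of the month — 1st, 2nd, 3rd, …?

3rd

Day 21 falls in week ⌈21/7⌉ of the month.
Days 1–7 hold the 1st Thursday, 8–14 the 2nd, 15–21 the 3rd, 22–28 the 4th, 29–31 the 5th.
21 is in the range for the 3rd.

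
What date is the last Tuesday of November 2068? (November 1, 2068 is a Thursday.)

27 November 2068

November 2068 begins on a Thursday, so the first Tuesday is November 6 (5 days later).
November 2068 has 30 days. Adding weeks: 6, 13, 20, 27 — the last one ≤ 30 is the 27th.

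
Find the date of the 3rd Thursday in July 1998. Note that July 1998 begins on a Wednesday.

1998-07-16

July 1998 begins on a Wednesday, so the first Thursday is July 2 (1 day later).
The 3rd Thursday is 2 weeks later: 2 + 14 = 16.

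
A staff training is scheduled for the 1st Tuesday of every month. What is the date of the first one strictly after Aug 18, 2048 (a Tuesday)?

Sep 1, 2048

Aug 2048 starts on a Saturday, so its 1st Tuesday is Aug 4, 2048 (3 days in).
That is not after Aug 18, 2048, so look at Sep 2048.
Sep 2048 starts on a Tuesday, so its 1st Tuesday is Sep 1, 2048.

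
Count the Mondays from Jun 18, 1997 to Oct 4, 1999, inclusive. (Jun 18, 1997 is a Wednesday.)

Jun 18, 1997 is a Wednesday; the first Monday on or after it is Jun 23, 1997 (5 days later).
From Jun 23, 1997 to Oct 4, 1999: 191 + 365 + 277 = 833 days (rest of 1997, 1998, to Oct 4, 1999 in 1999).
833 ÷ 7 = 119 full weeks with remainder 0, so 119 more Mondays after the first → 120.

120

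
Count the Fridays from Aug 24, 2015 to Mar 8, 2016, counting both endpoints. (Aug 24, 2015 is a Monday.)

28

Aug 24, 2015 is a Monday; the first Friday on or after it is Aug 28, 2015 (4 days later).
From Aug 28, 2015 to Mar 8, 2016: 3 + 30 + 31 + 30 + 31 + 31 + 29 + 8 = 193 days (rest of Aug, Sep, Oct, Nov, Dec, Jan, Feb, Mar).
193 ÷ 7 = 27 full weeks with remainder 4, so 27 more Fridays after the first → 28.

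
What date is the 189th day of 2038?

8 July 2038

January has 31 days (189 − 31 = 158 remain).
February has 28 days (158 − 28 = 130 remain).
March has 31 days (130 − 31 = 99 remain).
April has 30 days (99 − 30 = 69 remain).
May has 31 days (69 − 31 = 38 remain).
June has 30 days (38 − 30 = 8 remain).
8 into July → July 8.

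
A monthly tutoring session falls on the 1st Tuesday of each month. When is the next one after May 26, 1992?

May 1992 starts on a Friday, so its 1st Tuesday is May 5, 1992 (4 days in).
That is not after May 26, 1992, so look at Jun 1992.
Jun 1992 starts on a Monday, so its 1st Tuesday is Jun 2, 1992 (1 day in).

Jun 2, 1992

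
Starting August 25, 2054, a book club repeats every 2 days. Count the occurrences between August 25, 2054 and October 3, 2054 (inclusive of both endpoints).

20

Occurrences land 2·i days after August 25, 2054 for i = 0, 1, 2, …
The window opens on the start date, so the first occurrence inside is #1 on August 25, 2054.
October 3, 2054 is 39 days after the start; 39 ÷ 2 = 19 remainder 1. Last occurrence in the window: #20 on October 2, 2054.
Occurrences #1 through #20: 20 in total.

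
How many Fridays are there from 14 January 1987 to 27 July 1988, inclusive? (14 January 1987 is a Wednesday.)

80

14 January 1987 is a Wednesday; the first Friday on or after it is 16 January 1987 (2 days later).
From 16 January 1987 to 27 July 1988: 349 + 209 = 558 days (rest of 1987, to 27 July 1988 in 1988).
558 ÷ 7 = 79 full weeks with remainder 5, so 79 more Fridays after the first → 80.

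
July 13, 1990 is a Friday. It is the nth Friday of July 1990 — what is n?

Day 13 falls in week ⌈13/7⌉ of the month.
Days 1–7 hold the 1st Friday, 8–14 the 2nd, 15–21 the 3rd, 22–28 the 4th, 29–31 the 5th.
13 is in the range for the 2nd.

2nd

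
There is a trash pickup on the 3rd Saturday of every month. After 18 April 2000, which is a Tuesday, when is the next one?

April 2000 starts on a Saturday; its first Saturday is the 1st, so the 3rd Saturday is the 15th — 15 April 2000.
That is not after 18 April 2000, so look at May 2000.
May 2000 starts on a Monday; its first Saturday is the 6th, so the 3rd Saturday is the 20th — 20 May 2000.

20 May 2000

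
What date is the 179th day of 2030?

2030-06-28

January has 31 days (179 − 31 = 148 remain).
February has 28 days (148 − 28 = 120 remain).
March has 31 days (120 − 31 = 89 remain).
April has 30 days (89 − 30 = 59 remain).
May has 31 days (59 − 31 = 28 remain).
28 into June → June 28.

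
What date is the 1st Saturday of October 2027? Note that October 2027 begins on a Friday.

October 2, 2027

October 2027 begins on a Friday, so the first Saturday is October 2 (1 day later).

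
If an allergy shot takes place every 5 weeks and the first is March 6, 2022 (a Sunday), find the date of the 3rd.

May 15, 2022

The 3rd occurrence is 2 intervals after the first: 2 × 35 = 70 days after March 6, 2022.
March has 31 days — 25 days to the end of March leaves 45.
April has 30 days (15 left).
15 days into May → May 15, 2022.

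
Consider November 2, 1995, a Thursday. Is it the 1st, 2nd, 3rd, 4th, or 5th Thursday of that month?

Day 2 falls in week ⌈2/7⌉ of the month.
Days 1–7 hold the 1st Thursday, 8–14 the 2nd, 15–21 the 3rd, 22–28 the 4th, 29–31 the 5th.
2 is in the range for the 1st.

1st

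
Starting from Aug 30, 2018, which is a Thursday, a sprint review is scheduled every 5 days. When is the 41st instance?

The 41st occurrence is 40 intervals after the first: 40 × 5 = 200 days after Aug 30, 2018.
Aug has 31 days — 1 day to the end of Aug leaves 199.
Sep has 30 days (169 left).
Oct has 31 days (138 left).
Nov has 30 days (108 left).
Dec has 31 days (77 left).
Jan has 31 days (46 left).
Feb has 28 days (18 left).
18 days into Mar → Mar 18, 2019.

Mar 18, 2019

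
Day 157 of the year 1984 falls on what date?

Jan has 31 days (157 − 31 = 126 remain).
Feb has 29 days (126 − 29 = 97 remain).
Mar has 31 days (97 − 31 = 66 remain).
Apr has 30 days (66 − 30 = 36 remain).
May has 31 days (36 − 31 = 5 remain).
5 into Jun → Jun 5.

Jun 5, 1984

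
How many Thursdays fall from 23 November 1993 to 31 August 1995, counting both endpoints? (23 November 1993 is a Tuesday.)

23 November 1993 is a Tuesday; the first Thursday on or after it is 25 November 1993 (2 days later).
From 25 November 1993 to 31 August 1995: 36 + 365 + 243 = 644 days (rest of 1993, 1994, to 31 August 1995 in 1995).
644 ÷ 7 = 92 full weeks with remainder 0, so 92 more Thursdays after the first → 93.

93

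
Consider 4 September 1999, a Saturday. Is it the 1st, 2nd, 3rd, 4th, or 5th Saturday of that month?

1st

Day 4 falls in week ⌈4/7⌉ of the month.
Days 1–7 hold the 1st Saturday, 8–14 the 2nd, 15–21 the 3rd, 22–28 the 4th, 29–31 the 5th.
4 is in the range for the 1st.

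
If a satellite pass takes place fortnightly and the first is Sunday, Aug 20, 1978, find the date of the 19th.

The 19th occurrence is 18 intervals after the first: 18 × 14 = 252 days after Aug 20, 1978.
Aug has 31 days — 11 days to the end of Aug leaves 241.
Sep has 30 days (211 left).
Oct has 31 days (180 left).
Nov has 30 days (150 left).
Dec has 31 days (119 left).
Jan has 31 days (88 left).
Feb has 28 days (60 left).
Mar has 31 days (29 left).
29 days into Apr → Apr 29, 1979.

Apr 29, 1979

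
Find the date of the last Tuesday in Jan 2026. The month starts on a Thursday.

Jan 2026 begins on a Thursday, so the first Tuesday is Jan 6 (5 days later).
Jan 2026 has 31 days. Adding weeks: 6, 13, 20, 27 — the last one ≤ 31 is the 27th.

Jan 27, 2026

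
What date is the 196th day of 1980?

July 14, 1980

January has 31 days (196 − 31 = 165 remain).
February has 29 days (165 − 29 = 136 remain).
March has 31 days (136 − 31 = 105 remain).
April has 30 days (105 − 30 = 75 remain).
May has 31 days (75 − 31 = 44 remain).
June has 30 days (44 − 30 = 14 remain).
14 into July → July 14.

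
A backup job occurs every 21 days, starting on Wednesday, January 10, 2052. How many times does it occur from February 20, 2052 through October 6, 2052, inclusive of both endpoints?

Occurrences land 21·i days after January 10, 2052 for i = 0, 1, 2, …
February 20, 2052 is 41 days after the start; 41 ÷ 21 = 1 remainder 20; since the remainder is 20, round up to i = 2. First occurrence in the window: #3 on February 21, 2052 (2×21 = 42 days in).
October 6, 2052 is 270 days after the start; 270 ÷ 21 = 12 remainder 18. Last occurrence in the window: #13 on September 18, 2052.
Occurrences #3 through #13: 11 in total.

11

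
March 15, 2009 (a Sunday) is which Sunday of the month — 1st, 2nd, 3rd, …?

3rd

Day 15 falls in week ⌈15/7⌉ of the month.
Days 1–7 hold the 1st Sunday, 8–14 the 2nd, 15–21 the 3rd, 22–28 the 4th, 29–31 the 5th.
15 is in the range for the 3rd.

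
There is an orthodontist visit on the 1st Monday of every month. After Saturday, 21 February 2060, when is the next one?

1 March 2060

February 2060 starts on a Sunday, so its 1st Monday is 2 February 2060 (1 day in).
That is not after 21 February 2060, so look at March 2060.
March 2060 starts on a Monday, so its 1st Monday is 1 March 2060.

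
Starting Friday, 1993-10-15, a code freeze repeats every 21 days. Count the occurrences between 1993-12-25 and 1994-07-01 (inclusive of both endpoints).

Occurrences land 21·i days after 1993-10-15 for i = 0, 1, 2, …
1993-12-25 is 71 days after the start; 71 ÷ 21 = 3 remainder 8; since the remainder is 8, round up to i = 4. First occurrence in the window: #5 on 1994-01-07 (4×21 = 84 days in).
1994-07-01 is 259 days after the start; 259 ÷ 21 = 12 remainder 7. Last occurrence in the window: #13 on 1994-06-24.
Occurrences #5 through #13: 9 in total.

9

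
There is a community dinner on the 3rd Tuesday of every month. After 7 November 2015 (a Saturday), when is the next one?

November 2015 starts on a Sunday; its first Tuesday is the 3rd, so the 3rd Tuesday is the 17th — 17 November 2015.
17 November 2015 is after 7 November 2015, so that is the next one.

17 November 2015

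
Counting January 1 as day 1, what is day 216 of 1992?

1992-08-03

January has 31 days (216 − 31 = 185 remain).
February has 29 days (185 − 29 = 156 remain).
March has 31 days (156 − 31 = 125 remain).
April has 30 days (125 − 30 = 95 remain).
May has 31 days (95 − 31 = 64 remain).
June has 30 days (64 − 30 = 34 remain).
July has 31 days (34 − 31 = 3 remain).
3 into August → August 3.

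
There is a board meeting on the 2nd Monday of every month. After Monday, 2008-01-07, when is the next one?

2008-01-14

January 2008 starts on a Tuesday; its first Monday is the 7th, so the 2nd Monday is the 14th — 2008-01-14.
2008-01-14 is after 2008-01-07, so that is the next one.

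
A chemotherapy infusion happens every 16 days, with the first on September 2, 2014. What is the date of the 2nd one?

The 2nd occurrence is 1 interval after the first: 1 × 16 = 16 days after September 2, 2014.
16 days later is September 18, 2014.

September 18, 2014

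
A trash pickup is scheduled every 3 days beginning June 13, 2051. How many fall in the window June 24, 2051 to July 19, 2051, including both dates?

9

Occurrences land 3·i days after June 13, 2051 for i = 0, 1, 2, …
June 24, 2051 is 11 days after the start; 11 ÷ 3 = 3 remainder 2; since the remainder is 2, round up to i = 4. First occurrence in the window: #5 on June 25, 2051 (4×3 = 12 days in).
July 19, 2051 is 36 days after the start; 36 ÷ 3 = 12 remainder 0. Last occurrence in the window: #13 on July 19, 2051.
Occurrences #5 through #13: 9 in total.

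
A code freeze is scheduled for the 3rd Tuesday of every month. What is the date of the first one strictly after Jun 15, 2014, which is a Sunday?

Jun 17, 2014

Jun 2014 starts on a Sunday; its first Tuesday is the 3rd, so the 3rd Tuesday is the 17th — Jun 17, 2014.
Jun 17, 2014 is after Jun 15, 2014, so that is the next one.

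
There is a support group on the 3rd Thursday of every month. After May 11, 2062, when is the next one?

May 2062 starts on a Monday; its first Thursday is the 4th, so the 3rd Thursday is the 18th — May 18, 2062.
May 18, 2062 is after May 11, 2062, so that is the next one.

May 18, 2062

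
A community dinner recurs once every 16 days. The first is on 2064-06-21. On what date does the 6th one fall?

2064-09-09

The 6th occurrence is 5 intervals after the first: 5 × 16 = 80 days after 2064-06-21.
June has 30 days — 9 days to the end of June leaves 71.
July has 31 days (40 left).
August has 31 days (9 left).
9 days into September → 2064-09-09.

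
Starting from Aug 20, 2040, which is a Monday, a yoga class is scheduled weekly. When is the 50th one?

The 50th occurrence is 49 intervals after the first: 49 × 7 = 343 days after Aug 20, 2040.
Aug has 31 days — 11 days to the end of Aug leaves 332.
Sep has 30 days (302 left).
Oct has 31 days (271 left).
Nov has 30 days (241 left).
Dec has 31 days (210 left).
Jan has 31 days (179 left).
Feb has 28 days (151 left).
Mar has 31 days (120 left).
Apr has 30 days (90 left).
May has 31 days (59 left).
Jun has 30 days (29 left).
29 days into Jul → Jul 29, 2041.

Jul 29, 2041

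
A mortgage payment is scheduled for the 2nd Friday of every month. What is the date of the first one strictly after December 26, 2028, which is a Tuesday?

January 12, 2029

December 2028 starts on a Friday; its first Friday is the 1st, so the 2nd Friday is the 8th — December 8, 2028.
That is not after December 26, 2028, so look at January 2029.
January 2029 starts on a Monday; its first Friday is the 5th, so the 2nd Friday is the 12th — January 12, 2029.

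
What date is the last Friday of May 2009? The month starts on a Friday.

May 2009 begins on a Friday, so the first Friday is May 1.
May 2009 has 31 days. Adding weeks: 1, 8, 15, 22, 29 — the last one ≤ 31 is the 29th.

29 May 2009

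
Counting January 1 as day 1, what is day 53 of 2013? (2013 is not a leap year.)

Jan has 31 days (53 − 31 = 22 remain).
22 into Feb → Feb 22.

Feb 22, 2013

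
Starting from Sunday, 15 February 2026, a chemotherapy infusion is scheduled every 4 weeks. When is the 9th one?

27 September 2026

The 9th occurrence is 8 intervals after the first: 8 × 28 = 224 days after 15 February 2026.
February has 28 days — 13 days to the end of February leaves 211.
March has 31 days (180 left).
April has 30 days (150 left).
May has 31 days (119 left).
June has 30 days (89 left).
July has 31 days (58 left).
August has 31 days (27 left).
27 days into September → 27 September 2026.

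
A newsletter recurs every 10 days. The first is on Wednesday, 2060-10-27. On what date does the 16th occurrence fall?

The 16th occurrence is 15 intervals after the first: 15 × 10 = 150 days after 2060-10-27.
October has 31 days — 4 days to the end of October leaves 146.
November has 30 days (116 left).
December has 31 days (85 left).
January has 31 days (54 left).
February has 28 days (26 left).
26 days into March → 2061-03-26.

2061-03-26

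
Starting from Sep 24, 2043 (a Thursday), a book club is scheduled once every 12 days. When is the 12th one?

Feb 3, 2044

The 12th occurrence is 11 intervals after the first: 11 × 12 = 132 days after Sep 24, 2043.
Sep has 30 days — 6 days to the end of Sep leaves 126.
Oct has 31 days (95 left).
Nov has 30 days (65 left).
Dec has 31 days (34 left).
Jan has 31 days (3 left).
3 days into Feb → Feb 3, 2044.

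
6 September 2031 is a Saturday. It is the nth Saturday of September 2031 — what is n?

Day 6 falls in week ⌈6/7⌉ of the month.
Days 1–7 hold the 1st Saturday, 8–14 the 2nd, 15–21 the 3rd, 22–28 the 4th, 29–31 the 5th.
6 is in the range for the 1st.

1st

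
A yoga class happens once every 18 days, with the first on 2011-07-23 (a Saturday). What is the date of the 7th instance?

2011-11-08

The 7th occurrence is 6 intervals after the first: 6 × 18 = 108 days after 2011-07-23.
July has 31 days — 8 days to the end of July leaves 100.
August has 31 days (69 left).
September has 30 days (39 left).
October has 31 days (8 left).
8 days into November → 2011-11-08.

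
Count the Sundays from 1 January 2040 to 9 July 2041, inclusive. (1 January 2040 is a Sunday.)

80

1 January 2040 is a Sunday; the first Sunday on or after it is 1 January 2040.
From 1 January 2040 to 9 July 2041: 365 + 190 = 555 days (rest of 2040, to 9 July 2041 in 2041).
555 ÷ 7 = 79 full weeks with remainder 2, so 79 more Sundays after the first → 80.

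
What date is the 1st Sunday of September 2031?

7 September 2031

The first Sunday of September 2031 is September 7.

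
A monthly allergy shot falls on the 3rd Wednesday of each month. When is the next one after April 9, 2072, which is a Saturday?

April 20, 2072

April 2072 starts on a Friday; its first Wednesday is the 6th, so the 3rd Wednesday is the 20th — April 20, 2072.
April 20, 2072 is after April 9, 2072, so that is the next one.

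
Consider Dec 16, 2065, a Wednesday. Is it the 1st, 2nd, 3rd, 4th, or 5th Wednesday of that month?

Day 16 falls in week ⌈16/7⌉ of the month.
Days 1–7 hold the 1st Wednesday, 8–14 the 2nd, 15–21 the 3rd, 22–28 the 4th, 29–31 the 5th.
16 is in the range for the 3rd.

3rd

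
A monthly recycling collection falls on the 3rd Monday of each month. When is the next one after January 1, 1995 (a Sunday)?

January 1995 starts on a Sunday; its first Monday is the 2nd, so the 3rd Monday is the 16th — January 16, 1995.
January 16, 1995 is after January 1, 1995, so that is the next one.

January 16, 1995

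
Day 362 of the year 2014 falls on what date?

January has 31 days (362 − 31 = 331 remain).
February has 28 days (331 − 28 = 303 remain).
March has 31 days (303 − 31 = 272 remain).
April has 30 days (272 − 30 = 242 remain).
May has 31 days (242 − 31 = 211 remain).
June has 30 days (211 − 30 = 181 remain).
July has 31 days (181 − 31 = 150 remain).
August has 31 days (150 − 31 = 119 remain).
September has 30 days (119 − 30 = 89 remain).
October has 31 days (89 − 31 = 58 remain).
November has 30 days (58 − 30 = 28 remain).
28 into December → December 28.

December 28, 2014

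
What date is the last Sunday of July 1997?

27 July 1997

July 1997 begins on a Tuesday, so the first Sunday is July 6 (5 days later).
July 1997 has 31 days. Adding weeks: 6, 13, 20, 27 — the last one ≤ 31 is the 27th.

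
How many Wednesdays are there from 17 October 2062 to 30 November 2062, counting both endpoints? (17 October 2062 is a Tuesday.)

7

17 October 2062 is a Tuesday; the first Wednesday on or after it is 18 October 2062 (1 day later).
From 18 October 2062 to 30 November 2062: 13 + 30 = 43 days (rest of October, November).
43 ÷ 7 = 6 full weeks with remainder 1, so 6 more Wednesdays after the first → 7.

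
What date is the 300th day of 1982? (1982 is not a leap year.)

January has 31 days (300 − 31 = 269 remain).
February has 28 days (269 − 28 = 241 remain).
March has 31 days (241 − 31 = 210 remain).
April has 30 days (210 − 30 = 180 remain).
May has 31 days (180 − 31 = 149 remain).
June has 30 days (149 − 30 = 119 remain).
July has 31 days (119 − 31 = 88 remain).
August has 31 days (88 − 31 = 57 remain).
September has 30 days (57 − 30 = 27 remain).
27 into October → October 27.

1982-10-27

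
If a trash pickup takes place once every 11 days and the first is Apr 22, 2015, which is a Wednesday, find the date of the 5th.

Jun 5, 2015

The 5th occurrence is 4 intervals after the first: 4 × 11 = 44 days after Apr 22, 2015.
Apr has 30 days — 8 days to the end of Apr leaves 36.
May has 31 days (5 left).
5 days into Jun → Jun 5, 2015.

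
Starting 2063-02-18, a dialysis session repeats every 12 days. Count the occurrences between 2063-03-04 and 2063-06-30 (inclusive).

10

Occurrences land 12·i days after 2063-02-18 for i = 0, 1, 2, …
2063-03-04 is 14 days after the start; 14 ÷ 12 = 1 remainder 2; since the remainder is 2, round up to i = 2. First occurrence in the window: #3 on 2063-03-14 (2×12 = 24 days in).
2063-06-30 is 132 days after the start; 132 ÷ 12 = 11 remainder 0. Last occurrence in the window: #12 on 2063-06-30.
Occurrences #3 through #12: 10 in total.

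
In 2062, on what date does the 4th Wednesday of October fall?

The first Wednesday of October 2062 is October 4.
The 4th Wednesday is 3 weeks later: 4 + 21 = 25.

2062-10-25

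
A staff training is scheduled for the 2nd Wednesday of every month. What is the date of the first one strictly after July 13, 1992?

July 1992 starts on a Wednesday; its first Wednesday is the 1st, so the 2nd Wednesday is the 8th — July 8, 1992.
That is not after July 13, 1992, so look at August 1992.
August 1992 starts on a Saturday; its first Wednesday is the 5th, so the 2nd Wednesday is the 12th — August 12, 1992.

August 12, 1992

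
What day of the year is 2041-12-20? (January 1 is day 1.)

Days in months before December: 31 + 28 + 31 + 30 + 31 + 30 + 31 + 31 + 30 + 31 + 30 = 334.
Plus 20 days into December → day 354.

354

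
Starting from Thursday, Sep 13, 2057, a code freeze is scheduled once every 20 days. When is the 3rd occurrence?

The 3rd occurrence is 2 intervals after the first: 2 × 20 = 40 days after Sep 13, 2057.
Sep has 30 days — 17 days to the end of Sep leaves 23.
23 days into Oct → Oct 23, 2057.

Oct 23, 2057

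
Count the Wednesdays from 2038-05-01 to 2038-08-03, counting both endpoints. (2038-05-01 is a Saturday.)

2038-05-01 is a Saturday; the first Wednesday on or after it is 2038-05-05 (4 days later).
From 2038-05-05 to 2038-08-03: 26 + 30 + 31 + 3 = 90 days (rest of May, June, July, August).
90 ÷ 7 = 12 full weeks with remainder 6, so 12 more Wednesdays after the first → 13.

13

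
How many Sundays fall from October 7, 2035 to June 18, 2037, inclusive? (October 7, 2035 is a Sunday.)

October 7, 2035 is a Sunday; the first Sunday on or after it is October 7, 2035.
From October 7, 2035 to June 18, 2037: 85 + 366 + 169 = 620 days (rest of 2035, 2036, to June 18, 2037 in 2037).
620 ÷ 7 = 88 full weeks with remainder 4, so 88 more Sundays after the first → 89.

89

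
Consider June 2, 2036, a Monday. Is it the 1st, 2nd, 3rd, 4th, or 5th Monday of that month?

Day 2 falls in week ⌈2/7⌉ of the month.
Days 1–7 hold the 1st Monday, 8–14 the 2nd, 15–21 the 3rd, 22–28 the 4th, 29–31 the 5th.
2 is in the range for the 1st.

1st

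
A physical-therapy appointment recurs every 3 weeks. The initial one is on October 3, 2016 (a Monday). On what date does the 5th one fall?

The 5th occurrence is 4 intervals after the first: 4 × 21 = 84 days after October 3, 2016.
October has 31 days — 28 days to the end of October leaves 56.
November has 30 days (26 left).
26 days into December → December 26, 2016.

December 26, 2016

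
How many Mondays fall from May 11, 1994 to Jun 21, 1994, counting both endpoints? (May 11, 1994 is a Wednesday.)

May 11, 1994 is a Wednesday; the first Monday on or after it is May 16, 1994 (5 days later).
From May 16, 1994 to Jun 21, 1994: 15 + 21 = 36 days (rest of May, Jun).
36 ÷ 7 = 5 full weeks with remainder 1, so 5 more Mondays after the first → 6.

6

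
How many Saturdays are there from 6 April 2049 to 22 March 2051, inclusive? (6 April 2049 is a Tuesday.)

102

6 April 2049 is a Tuesday; the first Saturday on or after it is 10 April 2049 (4 days later).
From 10 April 2049 to 22 March 2051: 265 + 365 + 81 = 711 days (rest of 2049, 2050, to 22 March 2051 in 2051).
711 ÷ 7 = 101 full weeks with remainder 4, so 101 more Saturdays after the first → 102.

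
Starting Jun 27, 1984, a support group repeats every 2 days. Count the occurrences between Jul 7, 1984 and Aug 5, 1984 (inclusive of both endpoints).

15

Occurrences land 2·i days after Jun 27, 1984 for i = 0, 1, 2, …
Jul 7, 1984 is 10 days after the start; 10 ÷ 2 = 5 remainder 0. First occurrence in the window: #6 on Jul 7, 1984 (5×2 = 10 days in).
Aug 5, 1984 is 39 days after the start; 39 ÷ 2 = 19 remainder 1. Last occurrence in the window: #20 on Aug 4, 1984.
Occurrences #6 through #20: 15 in total.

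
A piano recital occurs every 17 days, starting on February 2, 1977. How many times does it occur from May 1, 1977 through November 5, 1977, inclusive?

11

Occurrences land 17·i days after February 2, 1977 for i = 0, 1, 2, …
May 1, 1977 is 88 days after the start; 88 ÷ 17 = 5 remainder 3; since the remainder is 3, round up to i = 6. First occurrence in the window: #7 on May 15, 1977 (6×17 = 102 days in).
November 5, 1977 is 276 days after the start; 276 ÷ 17 = 16 remainder 4. Last occurrence in the window: #17 on November 1, 1977.
Occurrences #7 through #17: 11 in total.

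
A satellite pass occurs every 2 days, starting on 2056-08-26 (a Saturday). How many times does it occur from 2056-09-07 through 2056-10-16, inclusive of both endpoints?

20

Occurrences land 2·i days after 2056-08-26 for i = 0, 1, 2, …
2056-09-07 is 12 days after the start; 12 ÷ 2 = 6 remainder 0. First occurrence in the window: #7 on 2056-09-07 (6×2 = 12 days in).
2056-10-16 is 51 days after the start; 51 ÷ 2 = 25 remainder 1. Last occurrence in the window: #26 on 2056-10-15.
Occurrences #7 through #26: 20 in total.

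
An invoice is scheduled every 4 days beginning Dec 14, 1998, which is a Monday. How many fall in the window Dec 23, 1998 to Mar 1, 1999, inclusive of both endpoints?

Occurrences land 4·i days after Dec 14, 1998 for i = 0, 1, 2, …
Dec 23, 1998 is 9 days after the start; 9 ÷ 4 = 2 remainder 1; since the remainder is 1, round up to i = 3. First occurrence in the window: #4 on Dec 26, 1998 (3×4 = 12 days in).
Mar 1, 1999 is 77 days after the start; 77 ÷ 4 = 19 remainder 1. Last occurrence in the window: #20 on Feb 28, 1999.
Occurrences #4 through #20: 17 in total.

17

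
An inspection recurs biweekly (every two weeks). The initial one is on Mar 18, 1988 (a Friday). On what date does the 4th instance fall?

The 4th occurrence is 3 intervals after the first: 3 × 14 = 42 days after Mar 18, 1988.
Mar has 31 days — 13 days to the end of Mar leaves 29.
29 days into Apr → Apr 29, 1988.

Apr 29, 1988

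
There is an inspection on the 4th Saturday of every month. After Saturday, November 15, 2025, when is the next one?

November 22, 2025

November 2025 starts on a Saturday; its first Saturday is the 1st, so the 4th Saturday is the 22nd — November 22, 2025.
November 22, 2025 is after November 15, 2025, so that is the next one.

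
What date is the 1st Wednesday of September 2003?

September 2003 begins on a Monday, so the first Wednesday is September 3 (2 days later).

September 3, 2003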